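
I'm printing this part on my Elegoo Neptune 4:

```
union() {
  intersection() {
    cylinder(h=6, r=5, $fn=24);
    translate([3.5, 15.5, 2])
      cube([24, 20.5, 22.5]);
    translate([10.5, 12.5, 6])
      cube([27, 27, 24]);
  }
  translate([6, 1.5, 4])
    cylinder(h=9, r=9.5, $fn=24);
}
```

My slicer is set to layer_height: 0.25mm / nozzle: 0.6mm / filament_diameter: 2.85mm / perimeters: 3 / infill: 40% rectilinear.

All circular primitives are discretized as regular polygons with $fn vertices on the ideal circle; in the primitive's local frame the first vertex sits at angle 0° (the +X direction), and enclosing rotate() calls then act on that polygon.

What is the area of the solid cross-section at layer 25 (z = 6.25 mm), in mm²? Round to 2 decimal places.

At z = 6.25 mm: the cylinder is absent (z outside [0, 6]); the cube at (3.5, 15.5) (footprint 24×20.5) is included at this height (area 492.00 mm²); the 27×27 cube at (10.5, 12.5) contributes its full rectangle (area 729.00 mm²); Keeping only the common overlap: at least one operand is absent at this height, so nothing remains; the r=9.5 cylinder at (6, 1.5) gives a regular 24-gon of circumradius 9.5 (constant along its height) (area = (24/2)·9.500²·sin(360°/24) = 280.30 mm²); Combining (union): only the r=9.5 cylinder at (6, 1.5) is present, so the union is just that shape — area = 280.30 mm². Overall, the cross-section is a single solid region. Net area = 280.30 mm².

280.30 mm²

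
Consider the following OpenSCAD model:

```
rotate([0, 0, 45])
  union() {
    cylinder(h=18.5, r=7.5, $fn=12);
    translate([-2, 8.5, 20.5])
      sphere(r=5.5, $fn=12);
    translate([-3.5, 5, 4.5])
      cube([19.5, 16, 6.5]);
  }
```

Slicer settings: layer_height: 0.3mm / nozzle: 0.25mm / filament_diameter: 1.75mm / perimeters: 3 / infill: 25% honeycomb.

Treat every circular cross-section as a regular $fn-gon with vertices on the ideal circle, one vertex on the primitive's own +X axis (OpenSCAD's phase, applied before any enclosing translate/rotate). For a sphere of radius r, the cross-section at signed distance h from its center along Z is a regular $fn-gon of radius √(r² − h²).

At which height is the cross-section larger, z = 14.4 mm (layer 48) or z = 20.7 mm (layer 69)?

Layer 48 (z = 14.4): the cylinder: section is a regular 12-gon, circumradius r=7.5 (area = (12/2)·7.500²·sin(360°/12) = 168.75 mm²); the sphere at (-2, 8.5) does not reach this height (|z−center|=6.100 > r=5.5); the cube at (-3.5, 5) is absent (z outside [4.5, 11]); Combining (union): only the r=7.5 cylinder is present, so the union is just that shape — area = 168.75 mm²; (rotated 45° about Z; rotation is an isometry so areas/perimeters/island counts are preserved). So its area = 168.75 mm². Layer 69 (z = 20.7): the cylinder is absent (z outside [0, 18.5]); the r=5.5 sphere at (-2, 8.5) slices to a regular 12-gon of circumradius 5.496 (√(r²−h²) with h=0.2 from center) (area = (12/2)·5.496²·sin(360°/12) = 90.63 mm²); the cube at (-3.5, 5) is absent (z outside [4.5, 11]); Taking the union: only the r=5.5 sphere at (-2, 8.5) is present, so the union is just that shape — area = 90.63 mm²; (rotated 45° about Z; rotation is an isometry so areas/perimeters/island counts are preserved). So its area = 90.63 mm². Layer 48 is larger (168.75 vs 90.63 mm²).

layer 48 (z = 14.4 mm)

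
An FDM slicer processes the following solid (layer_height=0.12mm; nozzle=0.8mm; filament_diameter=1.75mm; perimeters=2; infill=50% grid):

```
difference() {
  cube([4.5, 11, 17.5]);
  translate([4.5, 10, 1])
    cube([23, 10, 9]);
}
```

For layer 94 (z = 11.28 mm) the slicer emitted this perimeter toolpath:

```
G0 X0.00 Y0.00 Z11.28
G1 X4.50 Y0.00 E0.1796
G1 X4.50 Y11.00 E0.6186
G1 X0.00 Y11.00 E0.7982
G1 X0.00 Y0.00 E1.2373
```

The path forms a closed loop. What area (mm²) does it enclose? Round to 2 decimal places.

Apply the shoelace formula to the sequence of (X, Y) vertices; enclosed area = 49.50 mm².

49.50 mm²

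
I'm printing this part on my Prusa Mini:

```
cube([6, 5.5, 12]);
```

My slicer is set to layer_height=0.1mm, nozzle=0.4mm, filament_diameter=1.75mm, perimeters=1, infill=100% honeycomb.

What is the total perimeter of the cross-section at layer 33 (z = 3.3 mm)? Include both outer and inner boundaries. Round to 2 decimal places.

At z = 3.3 mm: the cube is present — its section is the full 6×5.5 rectangle (perimeter 23.00 mm). Overall, the cross-section is a single solid region. Total boundary length (outer) = 23.00 mm.

23.00 mm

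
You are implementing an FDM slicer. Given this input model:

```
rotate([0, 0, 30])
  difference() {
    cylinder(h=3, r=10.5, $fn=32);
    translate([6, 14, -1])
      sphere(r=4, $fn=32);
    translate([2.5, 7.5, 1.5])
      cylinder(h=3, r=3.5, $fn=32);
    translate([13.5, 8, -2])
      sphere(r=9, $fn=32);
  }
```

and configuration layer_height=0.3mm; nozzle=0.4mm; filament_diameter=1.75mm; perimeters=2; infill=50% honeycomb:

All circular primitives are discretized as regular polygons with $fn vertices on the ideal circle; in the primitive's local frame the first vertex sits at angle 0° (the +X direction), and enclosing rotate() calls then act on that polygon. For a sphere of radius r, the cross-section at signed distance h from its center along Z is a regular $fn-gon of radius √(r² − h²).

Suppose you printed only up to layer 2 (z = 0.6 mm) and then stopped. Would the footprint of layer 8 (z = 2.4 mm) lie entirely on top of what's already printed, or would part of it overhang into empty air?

part overhangs

Compare the two slices. At z = 0.6: the cylinder: section is a regular 32-gon, circumradius r=10.5 (area = (32/2)·10.500²·sin(360°/32) = 344.14 mm²); the r=4 sphere at (6, 14) slices to a regular 32-gon of circumradius 3.666 (√(r²−h²) with h=1.6 from center) (area = (32/2)·3.666²·sin(360°/32) = 41.95 mm²); the cylinder at (2.5, 7.5) does not reach this height (z outside [1.5, 4.5]); the r=9 sphere at (13.5, 8) slices to a regular 32-gon of circumradius 8.616 (√(r²−h²) with h=2.6 from center) (area = (32/2)·8.616²·sin(360°/32) = 231.74 mm²); Subtracting the remaining from the first: starting from the r=10.5 cylinder (344.14 mm²), the r=4 sphere at (6, 14) misses the remaining region (no effect); the r=9 sphere at (13.5, 8) partially overlaps it — only the 24.54 mm² overlap (of its 231.74 mm²) is removed, clipping the outline — area = 319.59 mm²; (whole slice rotated 30° about Z — lengths, areas and connectivity unchanged). At z = 2.4: the r=10.5 cylinder contributes a regular 32-gon of circumradius 10.5 (area = (32/2)·10.500²·sin(360°/32) = 344.14 mm²); the r=4 sphere at (6, 14) slices to a regular 32-gon of circumradius 2.107 (√(r²−h²) with h=3.4 from center) (area = (32/2)·2.107²·sin(360°/32) = 13.86 mm²); the r=3.5 cylinder at (2.5, 7.5) gives a regular 32-gon of circumradius 3.5 (constant along its height) (area = (32/2)·3.500²·sin(360°/32) = 38.24 mm²); the r=9 sphere at (13.5, 8) contributes a regular 32-gon of circumradius √(9²−4.4²) = 7.851 (area = (32/2)·7.851²·sin(360°/32) = 192.41 mm²); After the difference (first − rest): starting from the r=10.5 cylinder (344.14 mm²), the r=4 sphere at (6, 14) misses the remaining region (no effect); the r=3.5 cylinder at (2.5, 7.5) partially overlaps it — only the 34.69 mm² overlap (of its 38.24 mm²) is removed, clipping the outline; the r=9 sphere at (13.5, 8) partially overlaps it — only the 15.84 mm² overlap (of its 192.41 mm²) is removed, clipping the outline — area = 293.61 mm²; (whole slice rotated 30° about Z — lengths, areas and connectivity unchanged). Checking containment: at z = 2.4 the cross-section extends beyond the z = 0.6 cross-section by about 5.83 mm².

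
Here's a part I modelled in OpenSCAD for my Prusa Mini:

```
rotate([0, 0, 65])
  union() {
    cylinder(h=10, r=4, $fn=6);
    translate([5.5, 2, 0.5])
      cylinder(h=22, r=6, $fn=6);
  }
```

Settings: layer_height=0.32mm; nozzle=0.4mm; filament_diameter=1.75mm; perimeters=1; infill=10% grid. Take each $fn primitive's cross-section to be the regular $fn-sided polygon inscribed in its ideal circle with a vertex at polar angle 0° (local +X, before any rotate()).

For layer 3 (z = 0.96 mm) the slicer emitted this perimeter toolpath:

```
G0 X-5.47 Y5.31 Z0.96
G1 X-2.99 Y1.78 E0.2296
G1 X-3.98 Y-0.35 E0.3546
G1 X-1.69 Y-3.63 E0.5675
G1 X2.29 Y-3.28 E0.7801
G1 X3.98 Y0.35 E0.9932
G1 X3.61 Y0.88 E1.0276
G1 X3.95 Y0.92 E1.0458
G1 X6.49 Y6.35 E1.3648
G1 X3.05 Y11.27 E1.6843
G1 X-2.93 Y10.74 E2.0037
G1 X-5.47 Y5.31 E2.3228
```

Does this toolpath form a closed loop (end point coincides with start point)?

Start point (G0): (-5.47, 5.31). End point (last G1): the path returns to the start — closed.

yes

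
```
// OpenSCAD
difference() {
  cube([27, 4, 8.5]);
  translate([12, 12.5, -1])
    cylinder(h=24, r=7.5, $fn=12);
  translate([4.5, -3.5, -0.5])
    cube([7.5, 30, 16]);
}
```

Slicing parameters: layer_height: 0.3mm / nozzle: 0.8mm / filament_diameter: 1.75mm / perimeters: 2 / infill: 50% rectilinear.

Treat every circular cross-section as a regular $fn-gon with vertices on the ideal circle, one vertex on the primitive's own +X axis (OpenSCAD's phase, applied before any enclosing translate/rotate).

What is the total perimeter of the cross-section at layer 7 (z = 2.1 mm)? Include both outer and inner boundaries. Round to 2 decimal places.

55.00 mm

At z = 2.1 mm: the cube is present — its section is the full 27×4 rectangle (perimeter 62.00 mm); the r=7.5 cylinder at (12, 12.5) gives a regular 12-gon of circumradius 7.5 (constant along its height) (perimeter = 2·12·7.500·sin(180°/12) = 46.59 mm); the 7.5×30 cube at (4.5, -3.5) contributes its full rectangle (perimeter 75.00 mm); After the difference (first − rest): starting from the 27×4 cube, the r=7.5 cylinder at (12, 12.5) misses the remaining region (no effect); the 7.5×30 cube at (4.5, -3.5) partially overlaps it — only the 30.00 mm² overlap (of its 225.00 mm²) is removed, clipping the outline — boundary = 55.00 mm. Overall, the cross-section has 2 separate islands. Total boundary length (outer) = 55.00 mm.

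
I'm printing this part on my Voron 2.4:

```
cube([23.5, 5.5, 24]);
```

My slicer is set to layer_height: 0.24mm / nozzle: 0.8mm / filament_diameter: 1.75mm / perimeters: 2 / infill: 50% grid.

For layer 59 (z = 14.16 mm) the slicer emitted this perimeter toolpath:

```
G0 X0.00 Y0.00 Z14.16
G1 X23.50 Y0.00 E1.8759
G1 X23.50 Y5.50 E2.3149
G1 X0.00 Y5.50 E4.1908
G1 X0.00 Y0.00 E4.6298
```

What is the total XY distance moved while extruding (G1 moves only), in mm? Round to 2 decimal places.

Sum the Euclidean lengths of each G1 segment: total = 58.00 mm.

58.00 mm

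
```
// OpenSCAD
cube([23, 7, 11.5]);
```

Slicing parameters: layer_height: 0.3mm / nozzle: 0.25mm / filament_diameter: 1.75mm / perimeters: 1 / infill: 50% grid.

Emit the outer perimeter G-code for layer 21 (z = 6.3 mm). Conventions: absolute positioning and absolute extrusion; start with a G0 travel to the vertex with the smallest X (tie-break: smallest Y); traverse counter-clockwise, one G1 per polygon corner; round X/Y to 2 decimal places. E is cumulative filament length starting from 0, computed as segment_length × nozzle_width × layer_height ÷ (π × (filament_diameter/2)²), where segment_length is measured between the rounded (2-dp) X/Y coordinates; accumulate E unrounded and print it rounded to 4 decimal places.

At z = 6.3 mm: the 23×7 cube contributes its full rectangle. The outline is a single polygon with 4 vertices. Extrusion per mm of travel: 0.25 × 0.3 / (π × 0.875²) = 0.031181. Accumulating E over each segment gives final E = 1.8709.

G0 X0.00 Y0.00 Z6.30
G1 X23.00 Y0.00 E0.7172
G1 X23.00 Y7.00 E0.9354
G1 X0.00 Y7.00 E1.6526
G1 X0.00 Y0.00 E1.8709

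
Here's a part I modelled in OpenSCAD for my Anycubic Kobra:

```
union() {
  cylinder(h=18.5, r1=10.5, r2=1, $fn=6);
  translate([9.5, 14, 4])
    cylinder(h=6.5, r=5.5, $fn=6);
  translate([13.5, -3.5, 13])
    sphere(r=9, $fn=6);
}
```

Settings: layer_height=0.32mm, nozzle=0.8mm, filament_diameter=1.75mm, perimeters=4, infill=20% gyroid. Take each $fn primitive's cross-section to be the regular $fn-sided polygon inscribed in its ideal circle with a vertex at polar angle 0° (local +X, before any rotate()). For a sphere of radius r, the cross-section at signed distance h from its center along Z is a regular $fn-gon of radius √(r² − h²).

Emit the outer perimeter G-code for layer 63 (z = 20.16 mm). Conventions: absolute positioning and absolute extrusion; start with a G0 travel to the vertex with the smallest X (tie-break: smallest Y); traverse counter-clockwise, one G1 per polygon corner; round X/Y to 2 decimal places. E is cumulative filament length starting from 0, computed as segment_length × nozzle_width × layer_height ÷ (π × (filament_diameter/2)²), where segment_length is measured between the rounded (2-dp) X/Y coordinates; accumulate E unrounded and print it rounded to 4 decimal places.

G0 X8.05 Y-3.50 Z20.16
G1 X10.77 Y-8.22 E0.5798
G1 X16.23 Y-8.22 E1.1609
G1 X18.95 Y-3.50 E1.7407
G1 X16.23 Y1.22 E2.3205
G1 X10.77 Y1.22 E2.9017
G1 X8.05 Y-3.50 E3.4815

At z = 20.16 mm: the cone does not reach this height (z outside [0, 18.5]); the cylinder at (9.5, 14) is absent (z outside [4, 10.5]); the r=9 sphere at (13.5, -3.5) slices to a regular 6-gon of circumradius 5.453 (√(r²−h²) with h=7.16 from center); Merging all regions: only the r=9 sphere at (13.5, -3.5) is present, so the union is just that shape — 1 connected region. The outline is a single polygon with 6 vertices. Extrusion per mm of travel: 0.8 × 0.32 / (π × 0.875²) = 0.106432. Accumulating E over each segment gives final E = 3.4815.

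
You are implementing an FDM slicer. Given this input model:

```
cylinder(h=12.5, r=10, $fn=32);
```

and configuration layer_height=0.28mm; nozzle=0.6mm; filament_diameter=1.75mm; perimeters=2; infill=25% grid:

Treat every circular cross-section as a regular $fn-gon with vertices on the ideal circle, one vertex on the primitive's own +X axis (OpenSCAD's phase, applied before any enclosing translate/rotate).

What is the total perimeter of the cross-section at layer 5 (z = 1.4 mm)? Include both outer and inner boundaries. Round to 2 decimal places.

At z = 1.4 mm: the cylinder: section is a regular 32-gon, circumradius r=10 (perimeter = 2·32·10.000·sin(180°/32) = 62.73 mm). Overall, the cross-section is a single solid region. Total boundary length (outer) = 62.73 mm.

62.73 mm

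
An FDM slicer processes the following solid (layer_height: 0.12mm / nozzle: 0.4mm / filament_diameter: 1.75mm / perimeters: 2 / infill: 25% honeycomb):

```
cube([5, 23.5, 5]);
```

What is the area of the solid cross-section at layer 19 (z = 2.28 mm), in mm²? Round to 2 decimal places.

At z = 2.28 mm: the cube is present — its section is the full 5×23.5 rectangle (area 117.50 mm²). Overall, the cross-section is a single solid region. Net area = 117.50 mm².

117.50 mm²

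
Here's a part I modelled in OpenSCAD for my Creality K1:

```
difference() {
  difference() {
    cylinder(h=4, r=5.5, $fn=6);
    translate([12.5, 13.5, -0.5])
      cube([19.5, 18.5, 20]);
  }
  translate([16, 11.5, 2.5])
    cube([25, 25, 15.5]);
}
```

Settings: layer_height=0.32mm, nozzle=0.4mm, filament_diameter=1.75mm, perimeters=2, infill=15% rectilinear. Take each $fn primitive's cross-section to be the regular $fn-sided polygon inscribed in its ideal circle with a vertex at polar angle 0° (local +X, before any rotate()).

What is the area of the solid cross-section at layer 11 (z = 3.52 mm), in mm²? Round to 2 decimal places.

At z = 3.52 mm: the cylinder: section is a regular 6-gon, circumradius r=5.5 (area = (6/2)·5.500²·sin(360°/6) = 78.59 mm²); the cube at (12.5, 13.5) (footprint 19.5×18.5) is included at this height (area 360.75 mm²); Subtracting the remaining from the first: starting from the r=5.5 cylinder (78.59 mm²), the 19.5×18.5 cube at (12.5, 13.5) misses the remaining region (no effect) — area = 78.59 mm²; the cube at (16, 11.5) is present — its section is the full 25×25 rectangle (area 625.00 mm²); Taking the first minus the rest: starting from the result so far (78.59 mm²), the 25×25 cube at (16, 11.5) misses the remaining region (no effect) — area = 78.59 mm². Overall, the cross-section is a single solid region. Net area = 78.59 mm².

78.59 mm²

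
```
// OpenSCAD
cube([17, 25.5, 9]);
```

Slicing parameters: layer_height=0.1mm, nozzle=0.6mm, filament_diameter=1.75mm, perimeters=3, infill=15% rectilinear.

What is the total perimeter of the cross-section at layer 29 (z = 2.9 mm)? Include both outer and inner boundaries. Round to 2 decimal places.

At z = 2.9 mm: the 17×25.5 cube contributes its full rectangle (perimeter 85.00 mm). Overall, the cross-section is a single solid region. Total boundary length (outer) = 85.00 mm.

85.00 mm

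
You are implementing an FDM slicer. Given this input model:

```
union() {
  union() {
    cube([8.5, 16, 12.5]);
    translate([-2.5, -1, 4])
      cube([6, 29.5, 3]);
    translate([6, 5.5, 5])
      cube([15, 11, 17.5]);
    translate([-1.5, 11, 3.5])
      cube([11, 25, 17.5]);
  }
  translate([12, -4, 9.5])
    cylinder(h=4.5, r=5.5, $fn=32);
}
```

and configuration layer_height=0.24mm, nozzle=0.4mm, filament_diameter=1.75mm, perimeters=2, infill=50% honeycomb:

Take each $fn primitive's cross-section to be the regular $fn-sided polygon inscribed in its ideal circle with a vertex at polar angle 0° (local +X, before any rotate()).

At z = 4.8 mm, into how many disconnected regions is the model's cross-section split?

1

At z = 4.8 mm: the cube is present — its section is the full 8.5×16 rectangle; the cube at (-2.5, -1) (footprint 6×29.5) is included at this height; the cube at (6, 5.5) is not intersected at this z (z outside [5, 22.5]); the 11×25 cube at (-1.5, 11) contributes its full rectangle; Merging all regions: the regions partially overlap (shared area 168.50 mm²), so overlapping operands fuse into one piece — 1 connected region; the cylinder at (12, -4) is absent (z outside [9.5, 14]); Combining (union): only the result so far is present, so the union is just that shape — 1 connected region. The result has 1 disconnected region.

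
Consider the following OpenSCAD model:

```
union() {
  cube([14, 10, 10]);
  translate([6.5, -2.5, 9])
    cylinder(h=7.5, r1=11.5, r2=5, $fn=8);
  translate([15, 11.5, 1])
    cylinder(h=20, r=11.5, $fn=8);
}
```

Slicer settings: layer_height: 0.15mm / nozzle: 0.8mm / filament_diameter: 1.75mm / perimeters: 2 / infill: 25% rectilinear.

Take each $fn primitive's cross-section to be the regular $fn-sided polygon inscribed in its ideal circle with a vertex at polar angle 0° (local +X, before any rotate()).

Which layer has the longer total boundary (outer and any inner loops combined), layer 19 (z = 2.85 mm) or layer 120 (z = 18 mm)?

layer 19 (z = 2.85 mm)

Layer 19 (z = 2.85): the cube is present — its section is the full 14×10 rectangle (perimeter 48.00 mm); the cone at (6.5, -2.5) is not intersected at this z (z outside [9, 16.5]); the r=11.5 cylinder at (15, 11.5) contributes a regular 8-gon of circumradius 11.5 (perimeter = 2·8·11.500·sin(180°/8) = 70.41 mm); Combining (union): the regions partially overlap (shared area 66.94 mm²), so the edge portions inside another operand are dropped and the merged outline is re-measured after clipping — boundary = 84.05 mm. So its perimeter = 84.05 mm. Layer 120 (z = 18): the cube is absent (z outside [0, 10]); the cone at (6.5, -2.5) is not intersected at this z (z outside [9, 16.5]); the cylinder at (15, 11.5): section is a regular 8-gon, circumradius r=11.5 (perimeter = 2·8·11.500·sin(180°/8) = 70.41 mm); Merging all regions: only the r=11.5 cylinder at (15, 11.5) is present, so the union is just that shape — boundary = 70.41 mm. So its perimeter = 70.41 mm. Layer 19 is larger (84.05 vs 70.41 mm).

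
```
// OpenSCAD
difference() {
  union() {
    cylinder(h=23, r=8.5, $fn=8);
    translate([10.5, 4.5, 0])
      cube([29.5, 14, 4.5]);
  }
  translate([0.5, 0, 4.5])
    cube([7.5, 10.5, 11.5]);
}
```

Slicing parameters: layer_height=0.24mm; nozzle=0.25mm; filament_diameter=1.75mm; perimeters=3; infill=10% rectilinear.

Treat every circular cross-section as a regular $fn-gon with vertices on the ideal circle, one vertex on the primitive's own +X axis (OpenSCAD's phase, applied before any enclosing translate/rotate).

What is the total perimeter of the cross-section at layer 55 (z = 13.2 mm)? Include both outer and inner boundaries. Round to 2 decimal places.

57.88 mm

At z = 13.2 mm: the r=8.5 cylinder gives a regular 8-gon of circumradius 8.5 (constant along its height) (perimeter = 2·8·8.500·sin(180°/8) = 52.04 mm); the cube at (10.5, 4.5) is absent (z outside [0, 4.5]); Merging all regions: only the r=8.5 cylinder is present, so the union is just that shape — boundary = 52.04 mm; the cube at (0.5, 0) is present — its section is the full 7.5×10.5 rectangle (perimeter 36.00 mm); Subtracting the remaining from the first: starting from the result so far, the 7.5×10.5 cube at (0.5, 0) partially overlaps it — only the 46.59 mm² overlap (of its 78.75 mm²) is removed, clipping the outline — boundary = 57.88 mm. Overall, the cross-section is a single solid region. Total boundary length (outer) = 57.88 mm.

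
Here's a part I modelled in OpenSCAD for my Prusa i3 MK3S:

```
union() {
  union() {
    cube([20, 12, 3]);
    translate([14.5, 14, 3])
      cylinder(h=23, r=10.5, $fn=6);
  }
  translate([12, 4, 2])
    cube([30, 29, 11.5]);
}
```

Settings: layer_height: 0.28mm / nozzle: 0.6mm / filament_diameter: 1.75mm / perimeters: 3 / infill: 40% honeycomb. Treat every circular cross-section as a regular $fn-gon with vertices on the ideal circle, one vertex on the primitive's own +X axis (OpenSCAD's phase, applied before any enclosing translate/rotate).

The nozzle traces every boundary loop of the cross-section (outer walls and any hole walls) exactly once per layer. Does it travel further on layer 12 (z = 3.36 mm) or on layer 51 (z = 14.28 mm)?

layer 12 (z = 3.36 mm)

Layer 12 (z = 3.36): the cube is absent (z outside [0, 3]); the r=10.5 cylinder at (14.5, 14) contributes a regular 6-gon of circumradius 10.5 (perimeter = 2·6·10.500·sin(180°/6) = 63.00 mm); Taking the union: only the r=10.5 cylinder at (14.5, 14) is present, so the union is just that shape — boundary = 63.00 mm; the 30×29 cube at (12, 4) contributes its full rectangle (perimeter 118.00 mm); Combining (union): the regions partially overlap (shared area 188.69 mm²), so the edge portions inside another operand are dropped and the merged outline is re-measured after clipping — boundary = 126.31 mm. So its perimeter = 126.31 mm. Layer 51 (z = 14.28): the cube is absent (z outside [0, 3]); the cylinder at (14.5, 14): section is a regular 6-gon, circumradius r=10.5 (perimeter = 2·6·10.500·sin(180°/6) = 63.00 mm); Merging all regions: only the r=10.5 cylinder at (14.5, 14) is present, so the union is just that shape — boundary = 63.00 mm; the cube at (12, 4) is absent (z outside [2, 13.5]); Merging all regions: only that combined region is present, so the union is just that shape — boundary = 63.00 mm. So its perimeter = 63.00 mm. Layer 12 is larger (126.31 vs 63.00 mm).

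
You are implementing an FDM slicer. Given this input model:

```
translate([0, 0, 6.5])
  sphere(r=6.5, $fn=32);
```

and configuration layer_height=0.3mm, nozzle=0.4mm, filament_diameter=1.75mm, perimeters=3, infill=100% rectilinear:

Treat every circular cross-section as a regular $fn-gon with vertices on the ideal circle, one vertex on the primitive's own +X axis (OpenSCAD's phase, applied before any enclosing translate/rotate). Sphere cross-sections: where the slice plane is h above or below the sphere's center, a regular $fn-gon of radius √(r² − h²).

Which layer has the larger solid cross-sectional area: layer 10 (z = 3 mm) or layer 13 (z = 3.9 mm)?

Layer 10 (z = 3): the sphere: section is a regular 32-gon, circumradius = √(r²−h²) = √(6.5²−3.5²) = 5.477 (area = (32/2)·5.477²·sin(360°/32) = 93.64 mm²). So its area = 93.64 mm². Layer 13 (z = 3.9): the r=6.5 sphere slices to a regular 32-gon of circumradius 5.957 (√(r²−h²) with h=2.6 from center) (area = (32/2)·5.957²·sin(360°/32) = 110.78 mm²). So its area = 110.78 mm². Layer 13 is larger (110.78 vs 93.64 mm²).

layer 13 (z = 3.9 mm)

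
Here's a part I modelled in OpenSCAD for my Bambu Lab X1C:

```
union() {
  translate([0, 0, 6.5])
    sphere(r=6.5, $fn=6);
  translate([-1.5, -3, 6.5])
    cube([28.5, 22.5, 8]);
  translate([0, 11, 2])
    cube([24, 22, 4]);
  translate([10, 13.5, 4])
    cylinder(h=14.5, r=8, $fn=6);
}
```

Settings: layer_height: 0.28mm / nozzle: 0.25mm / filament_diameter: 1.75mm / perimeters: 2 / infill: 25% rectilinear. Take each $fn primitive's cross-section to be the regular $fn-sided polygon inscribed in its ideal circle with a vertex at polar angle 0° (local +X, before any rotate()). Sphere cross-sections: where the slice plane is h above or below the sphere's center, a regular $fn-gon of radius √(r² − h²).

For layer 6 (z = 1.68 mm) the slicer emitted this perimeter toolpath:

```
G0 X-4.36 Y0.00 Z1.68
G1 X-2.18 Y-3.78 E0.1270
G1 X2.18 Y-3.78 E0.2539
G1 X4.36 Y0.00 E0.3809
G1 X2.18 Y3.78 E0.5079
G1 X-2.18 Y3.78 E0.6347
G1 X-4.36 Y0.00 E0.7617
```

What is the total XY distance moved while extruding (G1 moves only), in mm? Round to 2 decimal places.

26.17 mm

Sum the Euclidean lengths of each G1 segment: total = 26.17 mm.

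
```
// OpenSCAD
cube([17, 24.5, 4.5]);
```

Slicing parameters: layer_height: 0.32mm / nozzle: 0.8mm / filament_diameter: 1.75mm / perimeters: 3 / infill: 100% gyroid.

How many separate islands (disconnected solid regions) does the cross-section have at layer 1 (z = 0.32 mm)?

At z = 0.32 mm: the cube is present — its section is the full 17×24.5 rectangle. Overall, the cross-section is a single solid region. Island count = 1.

1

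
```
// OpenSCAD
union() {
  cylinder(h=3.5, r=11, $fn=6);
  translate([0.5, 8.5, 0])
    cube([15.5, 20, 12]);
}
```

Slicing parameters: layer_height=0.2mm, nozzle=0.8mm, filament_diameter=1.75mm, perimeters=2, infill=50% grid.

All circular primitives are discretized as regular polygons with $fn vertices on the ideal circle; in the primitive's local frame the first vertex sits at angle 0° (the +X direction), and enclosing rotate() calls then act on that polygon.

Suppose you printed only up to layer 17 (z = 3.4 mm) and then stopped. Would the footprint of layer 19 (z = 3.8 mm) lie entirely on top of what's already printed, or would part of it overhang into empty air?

entirely on top

Compare the two slices. At z = 3.4: the cylinder: section is a regular 6-gon, circumradius r=11 (area = (6/2)·11.000²·sin(360°/6) = 314.37 mm²); the cube at (0.5, 8.5) is present — its section is the full 15.5×20 rectangle (area 310.00 mm²); Combining (union): the regions partially overlap — summed areas 624.37 mm² minus the doubly-counted overlap 5.44 mm² gives 618.93 mm² — area = 618.93 mm². At z = 3.8: the cylinder is absent (z outside [0, 3.5]); the 15.5×20 cube at (0.5, 8.5) contributes its full rectangle (area 310.00 mm²); Merging all regions: only the 15.5×20 cube at (0.5, 8.5) is present, so the union is just that shape — area = 310.00 mm². Checking containment: the cross-section at z = 3.8 is a subset of the cross-section at z = 3.4.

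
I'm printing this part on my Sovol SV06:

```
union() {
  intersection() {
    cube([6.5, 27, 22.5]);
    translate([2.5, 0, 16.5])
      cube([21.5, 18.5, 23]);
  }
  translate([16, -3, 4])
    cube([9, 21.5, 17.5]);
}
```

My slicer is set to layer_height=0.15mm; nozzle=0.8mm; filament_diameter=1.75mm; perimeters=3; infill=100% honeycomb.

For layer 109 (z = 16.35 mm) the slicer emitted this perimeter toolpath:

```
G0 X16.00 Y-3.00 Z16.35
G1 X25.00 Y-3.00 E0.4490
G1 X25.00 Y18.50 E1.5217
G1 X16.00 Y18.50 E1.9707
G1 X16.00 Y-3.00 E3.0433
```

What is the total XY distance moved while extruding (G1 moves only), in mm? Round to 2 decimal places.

Sum the Euclidean lengths of each G1 segment: total = 61.00 mm.

61.00 mm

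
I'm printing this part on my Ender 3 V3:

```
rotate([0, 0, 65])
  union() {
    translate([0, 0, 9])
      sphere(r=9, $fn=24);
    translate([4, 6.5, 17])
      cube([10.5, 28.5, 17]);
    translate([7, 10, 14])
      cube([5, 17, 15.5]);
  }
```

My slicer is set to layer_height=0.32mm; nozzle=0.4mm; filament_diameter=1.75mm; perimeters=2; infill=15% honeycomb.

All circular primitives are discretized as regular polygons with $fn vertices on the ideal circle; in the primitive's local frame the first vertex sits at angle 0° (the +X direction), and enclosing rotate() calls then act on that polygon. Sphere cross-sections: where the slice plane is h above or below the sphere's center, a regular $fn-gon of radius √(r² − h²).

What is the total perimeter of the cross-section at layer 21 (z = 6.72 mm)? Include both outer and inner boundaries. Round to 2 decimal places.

54.55 mm

At z = 6.72 mm: the r=9 sphere contributes a regular 24-gon of circumradius √(9²−2.28²) = 8.706 (perimeter = 2·24·8.706·sin(180°/24) = 54.55 mm); the cube at (4, 6.5) does not reach this height (z outside [17, 34]); the cube at (7, 10) is not intersected at this z (z outside [14, 29.5]); Merging all regions: only the r=9 sphere is present, so the union is just that shape — boundary = 54.55 mm; (rotated 65° about Z; rotation is an isometry so areas/perimeters/island counts are preserved). Overall, the cross-section is a single solid region. Total boundary length (outer) = 54.55 mm.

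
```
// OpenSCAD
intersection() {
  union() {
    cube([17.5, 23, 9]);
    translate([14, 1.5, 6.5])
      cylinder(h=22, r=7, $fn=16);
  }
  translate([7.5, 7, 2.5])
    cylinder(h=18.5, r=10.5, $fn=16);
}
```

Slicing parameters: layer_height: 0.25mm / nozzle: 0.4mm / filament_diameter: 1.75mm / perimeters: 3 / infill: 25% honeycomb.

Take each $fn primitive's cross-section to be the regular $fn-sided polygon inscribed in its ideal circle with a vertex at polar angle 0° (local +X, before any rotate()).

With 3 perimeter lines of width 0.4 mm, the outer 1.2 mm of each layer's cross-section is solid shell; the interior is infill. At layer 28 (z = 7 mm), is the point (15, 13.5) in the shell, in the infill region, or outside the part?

shell

At z = 7 mm: the cube (footprint 17.5×23) is included at this height; the cylinder at (14, 1.5): section is a regular 16-gon, circumradius r=7; Taking the union: the regions partially overlap (shared area 76.15 mm²), so overlapping operands fuse into one piece — 1 connected region; the r=10.5 cylinder at (7.5, 7) contributes a regular 16-gon of circumradius 10.5; Taking the intersection: the r=10.5 cylinder at (7.5, 7) partially overlaps that combined region; clipping to the common part keeps 289.51 mm² — 1 connected region. Overall, the cross-section is a single solid region. The nearest boundary edge runs (14.92, 14.42)→(17.20, 11.02); distance from the point to it = 0.45 mm. The point is inside the cross-section, 0.45 mm from the nearest boundary — within the 1.2 mm shell band (3 × 0.4).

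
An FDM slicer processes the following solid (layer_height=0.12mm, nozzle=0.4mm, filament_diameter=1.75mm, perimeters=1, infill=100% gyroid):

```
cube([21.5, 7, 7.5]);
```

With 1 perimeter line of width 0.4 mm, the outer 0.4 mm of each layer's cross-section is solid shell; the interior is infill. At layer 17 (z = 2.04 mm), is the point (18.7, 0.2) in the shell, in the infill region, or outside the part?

At z = 2.04 mm: the cube (footprint 21.5×7) is included at this height. Overall, the cross-section is a single solid region. The nearest boundary edge runs (0.00, 0.00)→(21.50, 0.00); distance from the point to it = 0.20 mm. The point is inside the cross-section, 0.20 mm from the nearest boundary — within the 0.4 mm shell band (1 × 0.4).

shell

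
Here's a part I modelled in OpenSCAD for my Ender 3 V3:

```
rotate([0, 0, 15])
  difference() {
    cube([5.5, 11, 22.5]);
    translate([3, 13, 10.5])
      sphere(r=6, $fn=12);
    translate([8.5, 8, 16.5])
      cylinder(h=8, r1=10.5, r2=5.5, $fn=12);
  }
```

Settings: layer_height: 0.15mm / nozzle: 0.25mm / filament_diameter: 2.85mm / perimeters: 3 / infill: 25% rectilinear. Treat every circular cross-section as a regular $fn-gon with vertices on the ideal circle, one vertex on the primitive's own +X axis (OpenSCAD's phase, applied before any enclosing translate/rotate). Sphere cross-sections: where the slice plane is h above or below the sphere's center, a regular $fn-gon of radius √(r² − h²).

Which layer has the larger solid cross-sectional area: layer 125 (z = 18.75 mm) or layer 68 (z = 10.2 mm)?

layer 68 (z = 10.2 mm)

Layer 125 (z = 18.75): the 5.5×11 cube contributes its full rectangle (area 60.50 mm²); the sphere at (3, 13) does not reach this height (|z−center|=8.250 > r=6); the cone at (8.5, 8) (r1=10.5→r2=5.5) has section circumradius 9.094 here — a regular 12-gon (area = (12/2)·9.094²·sin(360°/12) = 248.09 mm²); Subtracting the remaining from the first: starting from the 5.5×11 cube (60.50 mm²), the cone at (8.5, 8) partially overlaps it — only the 51.55 mm² overlap (of its 248.09 mm²) is removed, clipping the outline — area = 8.95 mm²; (whole slice rotated 15° about Z — lengths, areas and connectivity unchanged). So its area = 8.95 mm². Layer 68 (z = 10.2): the 5.5×11 cube contributes its full rectangle (area 60.50 mm²); the sphere at (3, 13): section is a regular 12-gon, circumradius = √(r²−h²) = √(6²−0.3²) = 5.992 (area = (12/2)·5.992²·sin(360°/12) = 107.73 mm²); the cone at (8.5, 8) is absent (z outside [16.5, 24.5]); After the difference (first − rest): starting from the 5.5×11 cube (60.50 mm²), the r=6 sphere at (3, 13) partially overlaps it — only the 19.92 mm² overlap (of its 107.73 mm²) is removed, clipping the outline — area = 40.58 mm²; (rotated 15° about Z; rotation is an isometry so areas/perimeters/island counts are preserved). So its area = 40.58 mm². Layer 68 is larger (40.58 vs 8.95 mm²).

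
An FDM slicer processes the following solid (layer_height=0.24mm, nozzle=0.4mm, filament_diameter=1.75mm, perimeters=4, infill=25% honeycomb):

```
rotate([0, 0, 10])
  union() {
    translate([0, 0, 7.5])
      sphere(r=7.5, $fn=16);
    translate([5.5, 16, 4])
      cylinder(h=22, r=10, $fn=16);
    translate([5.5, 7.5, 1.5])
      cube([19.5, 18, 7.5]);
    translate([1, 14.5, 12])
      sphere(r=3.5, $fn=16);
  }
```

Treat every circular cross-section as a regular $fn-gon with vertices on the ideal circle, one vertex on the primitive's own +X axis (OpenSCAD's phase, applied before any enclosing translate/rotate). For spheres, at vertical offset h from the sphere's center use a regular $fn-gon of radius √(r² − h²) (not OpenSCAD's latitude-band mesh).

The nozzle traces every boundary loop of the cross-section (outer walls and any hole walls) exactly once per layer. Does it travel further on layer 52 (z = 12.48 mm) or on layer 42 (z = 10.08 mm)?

layer 42 (z = 10.08 mm)

Layer 52 (z = 12.48): the sphere: section is a regular 16-gon, circumradius = √(r²−h²) = √(7.5²−4.98²) = 5.608 (perimeter = 2·16·5.608·sin(180°/16) = 35.01 mm); the r=10 cylinder at (5.5, 16) gives a regular 16-gon of circumradius 10 (constant along its height) (perimeter = 2·16·10.000·sin(180°/16) = 62.43 mm); the cube at (5.5, 7.5) is absent (z outside [1.5, 9]); the sphere at (1, 14.5): section is a regular 16-gon, circumradius = √(r²−h²) = √(3.5²−0.48²) = 3.467 (perimeter = 2·16·3.467·sin(180°/16) = 21.64 mm); Combining (union): the regions partially overlap (shared area 36.80 mm²), so the edge portions inside another operand are dropped and the merged outline is re-measured after clipping — boundary = 97.44 mm; (whole slice rotated 10° about Z — lengths, areas and connectivity unchanged). So its perimeter = 97.44 mm. Layer 42 (z = 10.08): the r=7.5 sphere slices to a regular 16-gon of circumradius 7.042 (√(r²−h²) with h=2.58 from center) (perimeter = 2·16·7.042·sin(180°/16) = 43.96 mm); the r=10 cylinder at (5.5, 16) contributes a regular 16-gon of circumradius 10 (perimeter = 2·16·10.000·sin(180°/16) = 62.43 mm); the cube at (5.5, 7.5) is not intersected at this z (z outside [1.5, 9]); the r=3.5 sphere at (1, 14.5) slices to a regular 16-gon of circumradius 2.926 (√(r²−h²) with h=1.92 from center) (perimeter = 2·16·2.926·sin(180°/16) = 18.27 mm); Taking the union: the regions partially overlap (shared area 26.22 mm²), so the edge portions inside another operand are dropped and the merged outline is re-measured after clipping — boundary = 106.39 mm; (rotated 10° about Z; rotation is an isometry so areas/perimeters/island counts are preserved). So its perimeter = 106.39 mm. Layer 42 is larger (106.39 vs 97.44 mm).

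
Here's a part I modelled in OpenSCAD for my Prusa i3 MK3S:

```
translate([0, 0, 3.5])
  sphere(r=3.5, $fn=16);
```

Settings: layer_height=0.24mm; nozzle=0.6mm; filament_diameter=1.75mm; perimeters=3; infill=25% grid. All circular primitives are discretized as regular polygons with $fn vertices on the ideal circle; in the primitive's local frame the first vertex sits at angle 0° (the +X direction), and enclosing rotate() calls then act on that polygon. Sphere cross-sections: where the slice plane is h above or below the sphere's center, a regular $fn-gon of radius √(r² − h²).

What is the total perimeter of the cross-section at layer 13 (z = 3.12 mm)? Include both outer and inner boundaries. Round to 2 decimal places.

At z = 3.12 mm: the sphere: section is a regular 16-gon, circumradius = √(r²−h²) = √(3.5²−0.38²) = 3.479 (perimeter = 2·16·3.479·sin(180°/16) = 21.72 mm). Overall, the cross-section is a single solid region. Total boundary length (outer) = 21.72 mm.

21.72 mm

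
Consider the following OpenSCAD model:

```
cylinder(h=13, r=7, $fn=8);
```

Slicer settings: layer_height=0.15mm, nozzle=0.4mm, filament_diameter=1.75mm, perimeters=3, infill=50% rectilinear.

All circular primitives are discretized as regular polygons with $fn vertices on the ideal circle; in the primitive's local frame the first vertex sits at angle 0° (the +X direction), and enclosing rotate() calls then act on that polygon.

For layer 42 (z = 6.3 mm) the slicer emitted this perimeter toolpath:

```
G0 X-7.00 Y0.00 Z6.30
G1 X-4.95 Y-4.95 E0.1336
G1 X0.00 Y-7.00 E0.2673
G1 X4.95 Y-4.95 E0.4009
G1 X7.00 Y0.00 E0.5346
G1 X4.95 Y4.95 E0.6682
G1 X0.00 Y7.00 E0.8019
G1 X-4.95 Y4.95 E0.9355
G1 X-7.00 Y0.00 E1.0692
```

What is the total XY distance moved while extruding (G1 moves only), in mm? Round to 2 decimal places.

Sum the Euclidean lengths of each G1 segment: total = 42.86 mm.

42.86 mm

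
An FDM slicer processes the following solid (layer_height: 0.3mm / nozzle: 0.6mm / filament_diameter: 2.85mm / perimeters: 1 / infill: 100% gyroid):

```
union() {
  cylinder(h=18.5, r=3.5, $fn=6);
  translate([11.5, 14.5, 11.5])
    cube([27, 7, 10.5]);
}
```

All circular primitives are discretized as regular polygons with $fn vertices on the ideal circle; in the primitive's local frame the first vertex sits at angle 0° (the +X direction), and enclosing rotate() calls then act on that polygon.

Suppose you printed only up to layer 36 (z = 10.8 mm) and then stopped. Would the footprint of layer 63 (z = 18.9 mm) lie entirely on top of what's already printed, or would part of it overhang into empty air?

part overhangs

Compare the two slices. At z = 10.8: the r=3.5 cylinder contributes a regular 6-gon of circumradius 3.5 (area = (6/2)·3.500²·sin(360°/6) = 31.83 mm²); the cube at (11.5, 14.5) does not reach this height (z outside [11.5, 22]); Combining (union): only the r=3.5 cylinder is present, so the union is just that shape — area = 31.83 mm². At z = 18.9: the cylinder is not intersected at this z (z outside [0, 18.5]); the 27×7 cube at (11.5, 14.5) contributes its full rectangle (area 189.00 mm²); Combining (union): only the 27×7 cube at (11.5, 14.5) is present, so the union is just that shape — area = 189.00 mm². Checking containment: at z = 18.9 the cross-section extends beyond the z = 10.8 cross-section by about 189.00 mm².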